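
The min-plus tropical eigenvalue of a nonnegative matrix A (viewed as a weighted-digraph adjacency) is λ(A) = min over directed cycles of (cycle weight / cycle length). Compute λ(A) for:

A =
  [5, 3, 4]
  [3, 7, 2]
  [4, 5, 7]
λ(A) = 3

Enumerate directed cycles and compute their means (weight / length). Sample:
  cycle 0 → 0: weight = 5, length = 1, mean = 5/1 ≈ 5.000
  cycle 1 → 1: weight = 7, length = 1, mean = 7/1 ≈ 7.000
  cycle 2 → 2: weight = 7, length = 1, mean = 7/1 ≈ 7.000
  cycle 0 → 1 → 0: weight = 6, length = 2, mean = 6/2 ≈ 3.000
  cycle 0 → 2 → 0: weight = 8, length = 2, mean = 8/2 ≈ 4.000
  cycle 1 → 0 → 1: weight = 6, length = 2, mean = 6/2 ≈ 3.000
Minimum mean = 3.000, attained e.g. along the cycle 0 → 1 → 0 with weight 6 and length 2. So λ(A) = 6/2 = 3.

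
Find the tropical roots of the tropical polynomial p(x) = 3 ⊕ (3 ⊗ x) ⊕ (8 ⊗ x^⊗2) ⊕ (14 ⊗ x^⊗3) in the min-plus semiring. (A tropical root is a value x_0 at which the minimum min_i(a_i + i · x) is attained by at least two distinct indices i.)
Roots: {-6, -5, 0}

Each tropical root is a break point of the lower envelope of the lines y = a_i + i · x (there are 4 lines, with slopes 0, 1, ..., 3). Only the lines that attain the minimum somewhere contribute to roots; other lines are dominated. Here the surviving (envelope) indices are i = 3, i = 2, i = 1, i = 0.
Intersections between consecutive envelope lines give the roots: for adjacent envelope indices i < j the intersection is x = (a_i − a_j) / (j − i). Reading off the sorted break points: {-6, -5, 0}.
Verification: at each break x_0, at least two indices attain the minimum of min_i(a_i + i · x_0).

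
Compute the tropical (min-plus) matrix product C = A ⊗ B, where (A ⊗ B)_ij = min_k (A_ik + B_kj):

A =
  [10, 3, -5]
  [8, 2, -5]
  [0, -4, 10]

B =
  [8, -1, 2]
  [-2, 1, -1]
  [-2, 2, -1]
A ⊗ B =
  [-7, -3, -6]
  [-7, -3, -6]
  [-6, -3, -5]

Apply the min-plus product entry-by-entry:
  C[0][0] = min over k of (A[0][0] + B[0][0] = 10 + 8 = 18, A[0][1] + B[1][0] = 3 + -2 = 1, A[0][2] + B[2][0] = -5 + -2 = -7) = -7 (attained at k = 2)
  C[0][1] = min over k of (A[0][0] + B[0][1] = 10 + -1 = 9, A[0][1] + B[1][1] = 3 + 1 = 4, A[0][2] + B[2][1] = -5 + 2 = -3) = -3 (attained at k = 2)
  C[0][2] = min over k of (A[0][0] + B[0][2] = 10 + 2 = 12, A[0][1] + B[1][2] = 3 + -1 = 2, A[0][2] + B[2][2] = -5 + -1 = -6) = -6 (attained at k = 2)
  C[1][0] = min over k of (A[1][0] + B[0][0] = 8 + 8 = 16, A[1][1] + B[1][0] = 2 + -2 = 0, A[1][2] + B[2][0] = -5 + -2 = -7) = -7 (attained at k = 2)
  C[1][1] = min over k of (A[1][0] + B[0][1] = 8 + -1 = 7, A[1][1] + B[1][1] = 2 + 1 = 3, A[1][2] + B[2][1] = -5 + 2 = -3) = -3 (attained at k = 2)
  C[1][2] = min over k of (A[1][0] + B[0][2] = 8 + 2 = 10, A[1][1] + B[1][2] = 2 + -1 = 1, A[1][2] + B[2][2] = -5 + -1 = -6) = -6 (attained at k = 2)
  C[2][0] = min over k of (A[2][0] + B[0][0] = 0 + 8 = 8, A[2][1] + B[1][0] = -4 + -2 = -6, A[2][2] + B[2][0] = 10 + -2 = 8) = -6 (attained at k = 1)
  C[2][1] = min over k of (A[2][0] + B[0][1] = 0 + -1 = -1, A[2][1] + B[1][1] = -4 + 1 = -3, A[2][2] + B[2][1] = 10 + 2 = 12) = -3 (attained at k = 1)
  C[2][2] = min over k of (A[2][0] + B[0][2] = 0 + 2 = 2, A[2][1] + B[1][2] = -4 + -1 = -5, A[2][2] + B[2][2] = 10 + -1 = 9) = -5 (attained at k = 1)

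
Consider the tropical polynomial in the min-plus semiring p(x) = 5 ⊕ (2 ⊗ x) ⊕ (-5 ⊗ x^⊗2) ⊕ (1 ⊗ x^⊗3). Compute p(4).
p(4) = 3

A tropical monomial a ⊗ x^⊗i evaluates to a + i · x. Evaluating each term at x = 4:
  Term 0 contributes 5 + 0 · 4 = 5
  Term 1 contributes 2 + 1 · 4 = 6
  Term 2 contributes -5 + 2 · 4 = 3
  Term 3 contributes 1 + 3 · 4 = 13
p(4) = ⊕ of these = min[5, 6, 3, 13] = 3.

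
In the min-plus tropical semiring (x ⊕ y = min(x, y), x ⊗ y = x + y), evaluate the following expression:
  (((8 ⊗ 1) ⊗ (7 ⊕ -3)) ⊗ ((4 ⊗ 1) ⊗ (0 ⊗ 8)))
(((8 ⊗ 1) ⊗ (7 ⊕ -3)) ⊗ ((4 ⊗ 1) ⊗ (0 ⊗ 8))) = 19

Expand innermost to outermost. Recall ⊕ takes the minimum of its arguments and ⊗ takes their sum. Working out the expression (((8 ⊗ 1) ⊗ (7 ⊕ -3)) ⊗ ((4 ⊗ 1) ⊗ (0 ⊗ 8))) gives 19.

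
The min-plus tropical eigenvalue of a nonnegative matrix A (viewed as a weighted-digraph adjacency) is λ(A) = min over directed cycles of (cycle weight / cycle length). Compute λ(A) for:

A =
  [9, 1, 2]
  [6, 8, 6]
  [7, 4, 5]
λ(A) = 7/2

Enumerate directed cycles and compute their means (weight / length). Sample:
  cycle 0 → 0: weight = 9, length = 1, mean = 9/1 ≈ 9.000
  cycle 1 → 1: weight = 8, length = 1, mean = 8/1 ≈ 8.000
  cycle 2 → 2: weight = 5, length = 1, mean = 5/1 ≈ 5.000
  cycle 0 → 1 → 0: weight = 7, length = 2, mean = 7/2 ≈ 3.500
  cycle 0 → 2 → 0: weight = 9, length = 2, mean = 9/2 ≈ 4.500
  cycle 1 → 0 → 1: weight = 7, length = 2, mean = 7/2 ≈ 3.500
Minimum mean = 3.500, attained e.g. along the cycle 0 → 1 → 0 with weight 7 and length 2. So λ(A) = 7/2 = 7/2.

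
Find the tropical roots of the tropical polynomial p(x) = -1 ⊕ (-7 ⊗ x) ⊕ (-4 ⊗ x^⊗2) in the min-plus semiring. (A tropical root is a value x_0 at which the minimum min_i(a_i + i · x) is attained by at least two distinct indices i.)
Roots: {-3, 6}

Each tropical root is a break point of the lower envelope of the lines y = a_i + i · x (there are 3 lines, with slopes 0, 1, ..., 2). Only the lines that attain the minimum somewhere contribute to roots; other lines are dominated. Here the surviving (envelope) indices are i = 2, i = 1, i = 0.
Intersections between consecutive envelope lines give the roots: for adjacent envelope indices i < j the intersection is x = (a_i − a_j) / (j − i). Reading off the sorted break points: {-3, 6}.
Verification: at each break x_0, at least two indices attain the minimum of min_i(a_i + i · x_0).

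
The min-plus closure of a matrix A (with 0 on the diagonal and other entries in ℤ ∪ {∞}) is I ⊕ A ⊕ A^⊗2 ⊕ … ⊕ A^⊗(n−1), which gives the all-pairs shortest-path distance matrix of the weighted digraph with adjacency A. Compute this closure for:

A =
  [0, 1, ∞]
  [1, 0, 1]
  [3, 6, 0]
Closure =
  [0, 1, 2]
  [1, 0, 1]
  [3, 4, 0]

This is the Floyd-Warshall all-pairs shortest-path computation. For each intermediate vertex k = 0, 1, …, 2, update dist[i][j] ← min(dist[i][j], dist[i][k] + dist[k][j]). The final matrix gives, for each (i, j), the minimum total weight of any directed path from i to j (possibly empty when i = j).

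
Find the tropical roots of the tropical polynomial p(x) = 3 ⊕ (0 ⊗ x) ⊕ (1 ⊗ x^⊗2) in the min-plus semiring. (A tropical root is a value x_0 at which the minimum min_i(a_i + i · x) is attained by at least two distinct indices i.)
Roots: {-1, 3}

Each tropical root is a break point of the lower envelope of the lines y = a_i + i · x (there are 3 lines, with slopes 0, 1, ..., 2). Only the lines that attain the minimum somewhere contribute to roots; other lines are dominated. Here the surviving (envelope) indices are i = 2, i = 1, i = 0.
Intersections between consecutive envelope lines give the roots: for adjacent envelope indices i < j the intersection is x = (a_i − a_j) / (j − i). Reading off the sorted break points: {-1, 3}.
Verification: at each break x_0, at least two indices attain the minimum of min_i(a_i + i · x_0).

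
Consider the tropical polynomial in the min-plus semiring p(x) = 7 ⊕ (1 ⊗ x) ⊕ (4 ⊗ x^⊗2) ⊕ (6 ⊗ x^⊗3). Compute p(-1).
p(-1) = 0

A tropical monomial a ⊗ x^⊗i evaluates to a + i · x. Evaluating each term at x = -1:
  Term 0 contributes 7 + 0 · -1 = 7
  Term 1 contributes 1 + 1 · -1 = 0
  Term 2 contributes 4 + 2 · -1 = 2
  Term 3 contributes 6 + 3 · -1 = 3
p(-1) = ⊕ of these = min[7, 0, 2, 3] = 0.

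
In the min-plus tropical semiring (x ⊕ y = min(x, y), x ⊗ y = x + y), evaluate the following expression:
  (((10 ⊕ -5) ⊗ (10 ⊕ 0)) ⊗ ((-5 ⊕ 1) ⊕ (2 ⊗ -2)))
(((10 ⊕ -5) ⊗ (10 ⊕ 0)) ⊗ ((-5 ⊕ 1) ⊕ (2 ⊗ -2))) = -10

Expand innermost to outermost. Recall ⊕ takes the minimum of its arguments and ⊗ takes their sum. Working out the expression (((10 ⊕ -5) ⊗ (10 ⊕ 0)) ⊗ ((-5 ⊕ 1) ⊕ (2 ⊗ -2))) gives -10.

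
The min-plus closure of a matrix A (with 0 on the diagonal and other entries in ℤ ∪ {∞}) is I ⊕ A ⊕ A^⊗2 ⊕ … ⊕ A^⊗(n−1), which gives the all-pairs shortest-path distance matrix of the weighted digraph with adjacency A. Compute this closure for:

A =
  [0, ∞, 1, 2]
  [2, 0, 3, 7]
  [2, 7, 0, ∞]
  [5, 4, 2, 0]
Closure =
  [0, 6, 1, 2]
  [2, 0, 3, 4]
  [2, 7, 0, 4]
  [4, 4, 2, 0]

This is the Floyd-Warshall all-pairs shortest-path computation. For each intermediate vertex k = 0, 1, …, 3, update dist[i][j] ← min(dist[i][j], dist[i][k] + dist[k][j]). The final matrix gives, for each (i, j), the minimum total weight of any directed path from i to j (possibly empty when i = j).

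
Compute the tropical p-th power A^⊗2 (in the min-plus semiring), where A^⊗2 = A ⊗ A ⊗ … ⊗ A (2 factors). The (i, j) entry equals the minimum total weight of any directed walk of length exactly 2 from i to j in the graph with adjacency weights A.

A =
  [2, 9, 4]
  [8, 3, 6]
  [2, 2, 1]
A^⊗2 =
  [4, 6, 5]
  [8, 6, 7]
  [3, 3, 2]

Each entry (A^⊗2)_ij equals the minimum over all length-2 walks i = v_0 → v_1 → … → v_2 = j of Σ_t A[v_t][v_{t+1}]. For example, for (i, j) = (0, 2) we minimise over 3 possible intermediate vertex sequences; the minimum is 5, attained along the walk 0 → 2 → 2.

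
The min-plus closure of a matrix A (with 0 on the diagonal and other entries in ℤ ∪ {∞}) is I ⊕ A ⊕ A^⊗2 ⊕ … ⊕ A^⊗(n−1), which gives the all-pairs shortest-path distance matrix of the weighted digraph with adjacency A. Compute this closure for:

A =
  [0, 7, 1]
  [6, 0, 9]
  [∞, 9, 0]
Closure =
  [0, 7, 1]
  [6, 0, 7]
  [15, 9, 0]

This is the Floyd-Warshall all-pairs shortest-path computation. For each intermediate vertex k = 0, 1, …, 2, update dist[i][j] ← min(dist[i][j], dist[i][k] + dist[k][j]). The final matrix gives, for each (i, j), the minimum total weight of any directed path from i to j (possibly empty when i = j).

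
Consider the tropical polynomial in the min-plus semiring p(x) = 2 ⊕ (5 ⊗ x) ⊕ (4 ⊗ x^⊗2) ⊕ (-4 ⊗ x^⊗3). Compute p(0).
p(0) = -4

A tropical monomial a ⊗ x^⊗i evaluates to a + i · x. Evaluating each term at x = 0:
  Term 0 contributes 2 + 0 · 0 = 2
  Term 1 contributes 5 + 1 · 0 = 5
  Term 2 contributes 4 + 2 · 0 = 4
  Term 3 contributes -4 + 3 · 0 = -4
p(0) = ⊕ of these = min[2, 5, 4, -4] = -4.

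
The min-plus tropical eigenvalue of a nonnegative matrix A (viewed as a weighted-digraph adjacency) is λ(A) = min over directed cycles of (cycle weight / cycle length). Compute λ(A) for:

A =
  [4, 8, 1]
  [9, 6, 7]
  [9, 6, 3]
λ(A) = 3

Enumerate directed cycles and compute their means (weight / length). Sample:
  cycle 0 → 0: weight = 4, length = 1, mean = 4/1 ≈ 4.000
  cycle 1 → 1: weight = 6, length = 1, mean = 6/1 ≈ 6.000
  cycle 2 → 2: weight = 3, length = 1, mean = 3/1 ≈ 3.000
  cycle 0 → 1 → 0: weight = 17, length = 2, mean = 17/2 ≈ 8.500
  cycle 0 → 2 → 0: weight = 10, length = 2, mean = 10/2 ≈ 5.000
  cycle 1 → 0 → 1: weight = 17, length = 2, mean = 17/2 ≈ 8.500
Minimum mean = 3.000, attained e.g. along the cycle 2 → 2 with weight 3 and length 1. So λ(A) = 3/1 = 3.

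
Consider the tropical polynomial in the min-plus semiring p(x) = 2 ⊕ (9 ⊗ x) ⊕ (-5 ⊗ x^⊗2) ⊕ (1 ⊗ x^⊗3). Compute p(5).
p(5) = 2

A tropical monomial a ⊗ x^⊗i evaluates to a + i · x. Evaluating each term at x = 5:
  Term 0 contributes 2 + 0 · 5 = 2
  Term 1 contributes 9 + 1 · 5 = 14
  Term 2 contributes -5 + 2 · 5 = 5
  Term 3 contributes 1 + 3 · 5 = 16
p(5) = ⊕ of these = min[2, 14, 5, 16] = 2.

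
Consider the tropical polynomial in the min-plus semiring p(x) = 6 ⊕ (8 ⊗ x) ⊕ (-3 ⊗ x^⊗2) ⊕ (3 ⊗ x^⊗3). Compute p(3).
p(3) = 3

A tropical monomial a ⊗ x^⊗i evaluates to a + i · x. Evaluating each term at x = 3:
  Term 0 contributes 6 + 0 · 3 = 6
  Term 1 contributes 8 + 1 · 3 = 11
  Term 2 contributes -3 + 2 · 3 = 3
  Term 3 contributes 3 + 3 · 3 = 12
p(3) = ⊕ of these = min[6, 11, 3, 12] = 3.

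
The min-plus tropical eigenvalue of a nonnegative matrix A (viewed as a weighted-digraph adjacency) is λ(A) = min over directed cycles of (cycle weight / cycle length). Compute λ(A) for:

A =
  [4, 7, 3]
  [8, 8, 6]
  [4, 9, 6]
λ(A) = 7/2

Enumerate directed cycles and compute their means (weight / length). Sample:
  cycle 0 → 0: weight = 4, length = 1, mean = 4/1 ≈ 4.000
  cycle 1 → 1: weight = 8, length = 1, mean = 8/1 ≈ 8.000
  cycle 2 → 2: weight = 6, length = 1, mean = 6/1 ≈ 6.000
  cycle 0 → 1 → 0: weight = 15, length = 2, mean = 15/2 ≈ 7.500
  cycle 0 → 2 → 0: weight = 7, length = 2, mean = 7/2 ≈ 3.500
  cycle 1 → 0 → 1: weight = 15, length = 2, mean = 15/2 ≈ 7.500
Minimum mean = 3.500, attained e.g. along the cycle 0 → 2 → 0 with weight 7 and length 2. So λ(A) = 7/2 = 7/2.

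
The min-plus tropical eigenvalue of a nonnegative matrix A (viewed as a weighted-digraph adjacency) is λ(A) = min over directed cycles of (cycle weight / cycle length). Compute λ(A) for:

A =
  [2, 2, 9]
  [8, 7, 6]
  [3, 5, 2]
λ(A) = 2

Enumerate directed cycles and compute their means (weight / length). Sample:
  cycle 0 → 0: weight = 2, length = 1, mean = 2/1 ≈ 2.000
  cycle 1 → 1: weight = 7, length = 1, mean = 7/1 ≈ 7.000
  cycle 2 → 2: weight = 2, length = 1, mean = 2/1 ≈ 2.000
  cycle 0 → 1 → 0: weight = 10, length = 2, mean = 10/2 ≈ 5.000
  cycle 0 → 2 → 0: weight = 12, length = 2, mean = 12/2 ≈ 6.000
  cycle 1 → 0 → 1: weight = 10, length = 2, mean = 10/2 ≈ 5.000
Minimum mean = 2.000, attained e.g. along the cycle 0 → 0 with weight 2 and length 1. So λ(A) = 2/1 = 2.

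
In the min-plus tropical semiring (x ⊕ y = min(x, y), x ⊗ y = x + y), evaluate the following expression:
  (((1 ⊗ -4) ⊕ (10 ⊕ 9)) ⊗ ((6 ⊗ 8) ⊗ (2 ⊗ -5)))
(((1 ⊗ -4) ⊕ (10 ⊕ 9)) ⊗ ((6 ⊗ 8) ⊗ (2 ⊗ -5))) = 8

Expand innermost to outermost. Recall ⊕ takes the minimum of its arguments and ⊗ takes their sum. Working out the expression (((1 ⊗ -4) ⊕ (10 ⊕ 9)) ⊗ ((6 ⊗ 8) ⊗ (2 ⊗ -5))) gives 8.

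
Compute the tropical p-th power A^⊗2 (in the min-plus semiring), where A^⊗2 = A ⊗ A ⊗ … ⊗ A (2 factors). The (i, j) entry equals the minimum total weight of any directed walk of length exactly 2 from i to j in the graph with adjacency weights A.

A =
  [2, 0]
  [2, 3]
A^⊗2 =
  [2, 2]
  [4, 2]

Each entry (A^⊗2)_ij equals the minimum over all length-2 walks i = v_0 → v_1 → … → v_2 = j of Σ_t A[v_t][v_{t+1}]. For example, for (i, j) = (0, 1) we minimise over 2 possible intermediate vertex sequences; the minimum is 2, attained along the walk 0 → 0 → 1.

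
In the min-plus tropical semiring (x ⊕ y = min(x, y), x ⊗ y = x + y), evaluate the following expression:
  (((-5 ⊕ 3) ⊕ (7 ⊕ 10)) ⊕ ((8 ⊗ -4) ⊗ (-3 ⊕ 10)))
(((-5 ⊕ 3) ⊕ (7 ⊕ 10)) ⊕ ((8 ⊗ -4) ⊗ (-3 ⊕ 10))) = -5

Expand innermost to outermost. Recall ⊕ takes the minimum of its arguments and ⊗ takes their sum. Working out the expression (((-5 ⊕ 3) ⊕ (7 ⊕ 10)) ⊕ ((8 ⊗ -4) ⊗ (-3 ⊕ 10))) gives -5.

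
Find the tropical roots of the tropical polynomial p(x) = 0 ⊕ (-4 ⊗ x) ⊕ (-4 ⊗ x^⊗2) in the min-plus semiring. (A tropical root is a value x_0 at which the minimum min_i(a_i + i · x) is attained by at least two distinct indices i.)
Roots: {0, 4}

Each tropical root is a break point of the lower envelope of the lines y = a_i + i · x (there are 3 lines, with slopes 0, 1, ..., 2). Only the lines that attain the minimum somewhere contribute to roots; other lines are dominated. Here the surviving (envelope) indices are i = 2, i = 1, i = 0.
Intersections between consecutive envelope lines give the roots: for adjacent envelope indices i < j the intersection is x = (a_i − a_j) / (j − i). Reading off the sorted break points: {0, 4}.
Verification: at each break x_0, at least two indices attain the minimum of min_i(a_i + i · x_0).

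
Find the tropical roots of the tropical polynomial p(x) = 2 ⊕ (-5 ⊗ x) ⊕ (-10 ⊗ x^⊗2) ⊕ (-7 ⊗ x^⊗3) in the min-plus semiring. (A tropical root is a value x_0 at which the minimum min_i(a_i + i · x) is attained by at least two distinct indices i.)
Roots: {-3, 5, 7}

Each tropical root is a break point of the lower envelope of the lines y = a_i + i · x (there are 4 lines, with slopes 0, 1, ..., 3). Only the lines that attain the minimum somewhere contribute to roots; other lines are dominated. Here the surviving (envelope) indices are i = 3, i = 2, i = 1, i = 0.
Intersections between consecutive envelope lines give the roots: for adjacent envelope indices i < j the intersection is x = (a_i − a_j) / (j − i). Reading off the sorted break points: {-3, 5, 7}.
Verification: at each break x_0, at least two indices attain the minimum of min_i(a_i + i · x_0).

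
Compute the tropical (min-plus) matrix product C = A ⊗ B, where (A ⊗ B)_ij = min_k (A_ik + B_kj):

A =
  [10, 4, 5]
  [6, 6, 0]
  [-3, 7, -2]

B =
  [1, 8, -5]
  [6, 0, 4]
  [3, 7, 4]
A ⊗ B =
  [8, 4, 5]
  [3, 6, 1]
  [-2, 5, -8]

Apply the min-plus product entry-by-entry:
  C[0][0] = min over k of (A[0][0] + B[0][0] = 10 + 1 = 11, A[0][1] + B[1][0] = 4 + 6 = 10, A[0][2] + B[2][0] = 5 + 3 = 8) = 8 (attained at k = 2)
  C[0][1] = min over k of (A[0][0] + B[0][1] = 10 + 8 = 18, A[0][1] + B[1][1] = 4 + 0 = 4, A[0][2] + B[2][1] = 5 + 7 = 12) = 4 (attained at k = 1)
  C[0][2] = min over k of (A[0][0] + B[0][2] = 10 + -5 = 5, A[0][1] + B[1][2] = 4 + 4 = 8, A[0][2] + B[2][2] = 5 + 4 = 9) = 5 (attained at k = 0)
  C[1][0] = min over k of (A[1][0] + B[0][0] = 6 + 1 = 7, A[1][1] + B[1][0] = 6 + 6 = 12, A[1][2] + B[2][0] = 0 + 3 = 3) = 3 (attained at k = 2)
  C[1][1] = min over k of (A[1][0] + B[0][1] = 6 + 8 = 14, A[1][1] + B[1][1] = 6 + 0 = 6, A[1][2] + B[2][1] = 0 + 7 = 7) = 6 (attained at k = 1)
  C[1][2] = min over k of (A[1][0] + B[0][2] = 6 + -5 = 1, A[1][1] + B[1][2] = 6 + 4 = 10, A[1][2] + B[2][2] = 0 + 4 = 4) = 1 (attained at k = 0)
  C[2][0] = min over k of (A[2][0] + B[0][0] = -3 + 1 = -2, A[2][1] + B[1][0] = 7 + 6 = 13, A[2][2] + B[2][0] = -2 + 3 = 1) = -2 (attained at k = 0)
  C[2][1] = min over k of (A[2][0] + B[0][1] = -3 + 8 = 5, A[2][1] + B[1][1] = 7 + 0 = 7, A[2][2] + B[2][1] = -2 + 7 = 5) = 5 (attained at k = 0)
  C[2][2] = min over k of (A[2][0] + B[0][2] = -3 + -5 = -8, A[2][1] + B[1][2] = 7 + 4 = 11, A[2][2] + B[2][2] = -2 + 4 = 2) = -8 (attained at k = 0)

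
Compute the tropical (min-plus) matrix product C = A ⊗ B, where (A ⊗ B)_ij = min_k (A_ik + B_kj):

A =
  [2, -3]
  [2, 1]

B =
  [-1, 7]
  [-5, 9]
A ⊗ B =
  [-8, 6]
  [-4, 9]

Apply the min-plus product entry-by-entry:
  C[0][0] = min over k of (A[0][0] + B[0][0] = 2 + -1 = 1, A[0][1] + B[1][0] = -3 + -5 = -8) = -8 (attained at k = 1)
  C[0][1] = min over k of (A[0][0] + B[0][1] = 2 + 7 = 9, A[0][1] + B[1][1] = -3 + 9 = 6) = 6 (attained at k = 1)
  C[1][0] = min over k of (A[1][0] + B[0][0] = 2 + -1 = 1, A[1][1] + B[1][0] = 1 + -5 = -4) = -4 (attained at k = 1)
  C[1][1] = min over k of (A[1][0] + B[0][1] = 2 + 7 = 9, A[1][1] + B[1][1] = 1 + 9 = 10) = 9 (attained at k = 0)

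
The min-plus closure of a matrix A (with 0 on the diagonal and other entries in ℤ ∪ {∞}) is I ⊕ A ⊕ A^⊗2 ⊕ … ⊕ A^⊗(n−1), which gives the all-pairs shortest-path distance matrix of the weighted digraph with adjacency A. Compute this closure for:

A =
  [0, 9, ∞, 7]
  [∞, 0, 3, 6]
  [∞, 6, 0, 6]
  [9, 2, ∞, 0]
Closure =
  [0, 9, 12, 7]
  [15, 0, 3, 6]
  [15, 6, 0, 6]
  [9, 2, 5, 0]

This is the Floyd-Warshall all-pairs shortest-path computation. For each intermediate vertex k = 0, 1, …, 3, update dist[i][j] ← min(dist[i][j], dist[i][k] + dist[k][j]). The final matrix gives, for each (i, j), the minimum total weight of any directed path from i to j (possibly empty when i = j).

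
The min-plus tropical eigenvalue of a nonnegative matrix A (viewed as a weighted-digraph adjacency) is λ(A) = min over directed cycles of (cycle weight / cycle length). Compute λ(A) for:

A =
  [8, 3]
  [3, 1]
λ(A) = 1

Enumerate directed cycles and compute their means (weight / length). Sample:
  cycle 0 → 0: weight = 8, length = 1, mean = 8/1 ≈ 8.000
  cycle 1 → 1: weight = 1, length = 1, mean = 1/1 ≈ 1.000
  cycle 0 → 1 → 0: weight = 6, length = 2, mean = 6/2 ≈ 3.000
  cycle 1 → 0 → 1: weight = 6, length = 2, mean = 6/2 ≈ 3.000
Minimum mean = 1.000, attained e.g. along the cycle 1 → 1 with weight 1 and length 1. So λ(A) = 1/1 = 1.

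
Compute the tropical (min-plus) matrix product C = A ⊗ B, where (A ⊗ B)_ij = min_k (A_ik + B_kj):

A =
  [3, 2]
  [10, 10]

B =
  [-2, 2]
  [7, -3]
A ⊗ B =
  [1, -1]
  [8, 7]

Apply the min-plus product entry-by-entry:
  C[0][0] = min over k of (A[0][0] + B[0][0] = 3 + -2 = 1, A[0][1] + B[1][0] = 2 + 7 = 9) = 1 (attained at k = 0)
  C[0][1] = min over k of (A[0][0] + B[0][1] = 3 + 2 = 5, A[0][1] + B[1][1] = 2 + -3 = -1) = -1 (attained at k = 1)
  C[1][0] = min over k of (A[1][0] + B[0][0] = 10 + -2 = 8, A[1][1] + B[1][0] = 10 + 7 = 17) = 8 (attained at k = 0)
  C[1][1] = min over k of (A[1][0] + B[0][1] = 10 + 2 = 12, A[1][1] + B[1][1] = 10 + -3 = 7) = 7 (attained at k = 1)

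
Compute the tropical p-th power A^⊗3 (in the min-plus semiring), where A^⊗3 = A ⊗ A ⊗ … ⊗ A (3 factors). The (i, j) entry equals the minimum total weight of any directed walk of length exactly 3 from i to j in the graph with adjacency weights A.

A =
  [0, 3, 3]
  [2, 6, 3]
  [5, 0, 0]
A^⊗3 =
  [0, 3, 3]
  [2, 3, 3]
  [2, 0, 0]

Each entry (A^⊗3)_ij equals the minimum over all length-3 walks i = v_0 → v_1 → … → v_3 = j of Σ_t A[v_t][v_{t+1}]. For example, for (i, j) = (0, 2) we minimise over 9 possible intermediate vertex sequences; the minimum is 3, attained along the walk 0 → 0 → 0 → 2.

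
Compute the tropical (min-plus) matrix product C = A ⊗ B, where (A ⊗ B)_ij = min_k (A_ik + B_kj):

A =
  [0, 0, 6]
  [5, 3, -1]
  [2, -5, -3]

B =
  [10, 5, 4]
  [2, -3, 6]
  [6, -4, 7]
A ⊗ B =
  [2, -3, 4]
  [5, -5, 6]
  [-3, -8, 1]

Apply the min-plus product entry-by-entry:
  C[0][0] = min over k of (A[0][0] + B[0][0] = 0 + 10 = 10, A[0][1] + B[1][0] = 0 + 2 = 2, A[0][2] + B[2][0] = 6 + 6 = 12) = 2 (attained at k = 1)
  C[0][1] = min over k of (A[0][0] + B[0][1] = 0 + 5 = 5, A[0][1] + B[1][1] = 0 + -3 = -3, A[0][2] + B[2][1] = 6 + -4 = 2) = -3 (attained at k = 1)
  C[0][2] = min over k of (A[0][0] + B[0][2] = 0 + 4 = 4, A[0][1] + B[1][2] = 0 + 6 = 6, A[0][2] + B[2][2] = 6 + 7 = 13) = 4 (attained at k = 0)
  C[1][0] = min over k of (A[1][0] + B[0][0] = 5 + 10 = 15, A[1][1] + B[1][0] = 3 + 2 = 5, A[1][2] + B[2][0] = -1 + 6 = 5) = 5 (attained at k = 1)
  C[1][1] = min over k of (A[1][0] + B[0][1] = 5 + 5 = 10, A[1][1] + B[1][1] = 3 + -3 = 0, A[1][2] + B[2][1] = -1 + -4 = -5) = -5 (attained at k = 2)
  C[1][2] = min over k of (A[1][0] + B[0][2] = 5 + 4 = 9, A[1][1] + B[1][2] = 3 + 6 = 9, A[1][2] + B[2][2] = -1 + 7 = 6) = 6 (attained at k = 2)
  C[2][0] = min over k of (A[2][0] + B[0][0] = 2 + 10 = 12, A[2][1] + B[1][0] = -5 + 2 = -3, A[2][2] + B[2][0] = -3 + 6 = 3) = -3 (attained at k = 1)
  C[2][1] = min over k of (A[2][0] + B[0][1] = 2 + 5 = 7, A[2][1] + B[1][1] = -5 + -3 = -8, A[2][2] + B[2][1] = -3 + -4 = -7) = -8 (attained at k = 1)
  C[2][2] = min over k of (A[2][0] + B[0][2] = 2 + 4 = 6, A[2][1] + B[1][2] = -5 + 6 = 1, A[2][2] + B[2][2] = -3 + 7 = 4) = 1 (attained at k = 1)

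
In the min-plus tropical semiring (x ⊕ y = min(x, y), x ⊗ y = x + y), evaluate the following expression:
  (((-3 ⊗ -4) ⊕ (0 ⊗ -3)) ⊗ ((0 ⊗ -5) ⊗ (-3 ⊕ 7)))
(((-3 ⊗ -4) ⊕ (0 ⊗ -3)) ⊗ ((0 ⊗ -5) ⊗ (-3 ⊕ 7))) = -15

Expand innermost to outermost. Recall ⊕ takes the minimum of its arguments and ⊗ takes their sum. Working out the expression (((-3 ⊗ -4) ⊕ (0 ⊗ -3)) ⊗ ((0 ⊗ -5) ⊗ (-3 ⊕ 7))) gives -15.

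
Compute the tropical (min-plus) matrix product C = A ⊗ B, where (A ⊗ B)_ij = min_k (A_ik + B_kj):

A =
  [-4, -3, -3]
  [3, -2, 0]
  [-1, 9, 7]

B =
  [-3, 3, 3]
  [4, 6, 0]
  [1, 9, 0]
A ⊗ B =
  [-7, -1, -3]
  [0, 4, -2]
  [-4, 2, 2]

Apply the min-plus product entry-by-entry:
  C[0][0] = min over k of (A[0][0] + B[0][0] = -4 + -3 = -7, A[0][1] + B[1][0] = -3 + 4 = 1, A[0][2] + B[2][0] = -3 + 1 = -2) = -7 (attained at k = 0)
  C[0][1] = min over k of (A[0][0] + B[0][1] = -4 + 3 = -1, A[0][1] + B[1][1] = -3 + 6 = 3, A[0][2] + B[2][1] = -3 + 9 = 6) = -1 (attained at k = 0)
  C[0][2] = min over k of (A[0][0] + B[0][2] = -4 + 3 = -1, A[0][1] + B[1][2] = -3 + 0 = -3, A[0][2] + B[2][2] = -3 + 0 = -3) = -3 (attained at k = 1)
  C[1][0] = min over k of (A[1][0] + B[0][0] = 3 + -3 = 0, A[1][1] + B[1][0] = -2 + 4 = 2, A[1][2] + B[2][0] = 0 + 1 = 1) = 0 (attained at k = 0)
  C[1][1] = min over k of (A[1][0] + B[0][1] = 3 + 3 = 6, A[1][1] + B[1][1] = -2 + 6 = 4, A[1][2] + B[2][1] = 0 + 9 = 9) = 4 (attained at k = 1)
  C[1][2] = min over k of (A[1][0] + B[0][2] = 3 + 3 = 6, A[1][1] + B[1][2] = -2 + 0 = -2, A[1][2] + B[2][2] = 0 + 0 = 0) = -2 (attained at k = 1)
  C[2][0] = min over k of (A[2][0] + B[0][0] = -1 + -3 = -4, A[2][1] + B[1][0] = 9 + 4 = 13, A[2][2] + B[2][0] = 7 + 1 = 8) = -4 (attained at k = 0)
  C[2][1] = min over k of (A[2][0] + B[0][1] = -1 + 3 = 2, A[2][1] + B[1][1] = 9 + 6 = 15, A[2][2] + B[2][1] = 7 + 9 = 16) = 2 (attained at k = 0)
  C[2][2] = min over k of (A[2][0] + B[0][2] = -1 + 3 = 2, A[2][1] + B[1][2] = 9 + 0 = 9, A[2][2] + B[2][2] = 7 + 0 = 7) = 2 (attained at k = 0)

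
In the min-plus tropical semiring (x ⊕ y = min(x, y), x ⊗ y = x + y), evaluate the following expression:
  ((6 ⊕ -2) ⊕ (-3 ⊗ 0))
((6 ⊕ -2) ⊕ (-3 ⊗ 0)) = -3

Expand innermost to outermost. Recall ⊕ takes the minimum of its arguments and ⊗ takes their sum. Working out the expression ((6 ⊕ -2) ⊕ (-3 ⊗ 0)) gives -3.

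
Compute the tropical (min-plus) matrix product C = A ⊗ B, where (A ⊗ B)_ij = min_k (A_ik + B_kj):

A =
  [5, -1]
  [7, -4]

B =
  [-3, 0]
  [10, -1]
A ⊗ B =
  [2, -2]
  [4, -5]

Apply the min-plus product entry-by-entry:
  C[0][0] = min over k of (A[0][0] + B[0][0] = 5 + -3 = 2, A[0][1] + B[1][0] = -1 + 10 = 9) = 2 (attained at k = 0)
  C[0][1] = min over k of (A[0][0] + B[0][1] = 5 + 0 = 5, A[0][1] + B[1][1] = -1 + -1 = -2) = -2 (attained at k = 1)
  C[1][0] = min over k of (A[1][0] + B[0][0] = 7 + -3 = 4, A[1][1] + B[1][0] = -4 + 10 = 6) = 4 (attained at k = 0)
  C[1][1] = min over k of (A[1][0] + B[0][1] = 7 + 0 = 7, A[1][1] + B[1][1] = -4 + -1 = -5) = -5 (attained at k = 1)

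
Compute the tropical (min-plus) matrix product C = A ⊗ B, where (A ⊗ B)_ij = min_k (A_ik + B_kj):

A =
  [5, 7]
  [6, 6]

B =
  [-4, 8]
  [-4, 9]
A ⊗ B =
  [1, 13]
  [2, 14]

Apply the min-plus product entry-by-entry:
  C[0][0] = min over k of (A[0][0] + B[0][0] = 5 + -4 = 1, A[0][1] + B[1][0] = 7 + -4 = 3) = 1 (attained at k = 0)
  C[0][1] = min over k of (A[0][0] + B[0][1] = 5 + 8 = 13, A[0][1] + B[1][1] = 7 + 9 = 16) = 13 (attained at k = 0)
  C[1][0] = min over k of (A[1][0] + B[0][0] = 6 + -4 = 2, A[1][1] + B[1][0] = 6 + -4 = 2) = 2 (attained at k = 0)
  C[1][1] = min over k of (A[1][0] + B[0][1] = 6 + 8 = 14, A[1][1] + B[1][1] = 6 + 9 = 15) = 14 (attained at k = 0)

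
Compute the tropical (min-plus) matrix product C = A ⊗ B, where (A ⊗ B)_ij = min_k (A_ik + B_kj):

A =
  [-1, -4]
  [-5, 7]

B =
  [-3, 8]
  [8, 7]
A ⊗ B =
  [-4, 3]
  [-8, 3]

Apply the min-plus product entry-by-entry:
  C[0][0] = min over k of (A[0][0] + B[0][0] = -1 + -3 = -4, A[0][1] + B[1][0] = -4 + 8 = 4) = -4 (attained at k = 0)
  C[0][1] = min over k of (A[0][0] + B[0][1] = -1 + 8 = 7, A[0][1] + B[1][1] = -4 + 7 = 3) = 3 (attained at k = 1)
  C[1][0] = min over k of (A[1][0] + B[0][0] = -5 + -3 = -8, A[1][1] + B[1][0] = 7 + 8 = 15) = -8 (attained at k = 0)
  C[1][1] = min over k of (A[1][0] + B[0][1] = -5 + 8 = 3, A[1][1] + B[1][1] = 7 + 7 = 14) = 3 (attained at k = 0)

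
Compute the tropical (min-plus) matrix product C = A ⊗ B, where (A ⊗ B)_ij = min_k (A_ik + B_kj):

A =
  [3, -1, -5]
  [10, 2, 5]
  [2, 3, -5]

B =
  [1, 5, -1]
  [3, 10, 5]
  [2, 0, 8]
A ⊗ B =
  [-3, -5, 2]
  [5, 5, 7]
  [-3, -5, 1]

Apply the min-plus product entry-by-entry:
  C[0][0] = min over k of (A[0][0] + B[0][0] = 3 + 1 = 4, A[0][1] + B[1][0] = -1 + 3 = 2, A[0][2] + B[2][0] = -5 + 2 = -3) = -3 (attained at k = 2)
  C[0][1] = min over k of (A[0][0] + B[0][1] = 3 + 5 = 8, A[0][1] + B[1][1] = -1 + 10 = 9, A[0][2] + B[2][1] = -5 + 0 = -5) = -5 (attained at k = 2)
  C[0][2] = min over k of (A[0][0] + B[0][2] = 3 + -1 = 2, A[0][1] + B[1][2] = -1 + 5 = 4, A[0][2] + B[2][2] = -5 + 8 = 3) = 2 (attained at k = 0)
  C[1][0] = min over k of (A[1][0] + B[0][0] = 10 + 1 = 11, A[1][1] + B[1][0] = 2 + 3 = 5, A[1][2] + B[2][0] = 5 + 2 = 7) = 5 (attained at k = 1)
  C[1][1] = min over k of (A[1][0] + B[0][1] = 10 + 5 = 15, A[1][1] + B[1][1] = 2 + 10 = 12, A[1][2] + B[2][1] = 5 + 0 = 5) = 5 (attained at k = 2)
  C[1][2] = min over k of (A[1][0] + B[0][2] = 10 + -1 = 9, A[1][1] + B[1][2] = 2 + 5 = 7, A[1][2] + B[2][2] = 5 + 8 = 13) = 7 (attained at k = 1)
  C[2][0] = min over k of (A[2][0] + B[0][0] = 2 + 1 = 3, A[2][1] + B[1][0] = 3 + 3 = 6, A[2][2] + B[2][0] = -5 + 2 = -3) = -3 (attained at k = 2)
  C[2][1] = min over k of (A[2][0] + B[0][1] = 2 + 5 = 7, A[2][1] + B[1][1] = 3 + 10 = 13, A[2][2] + B[2][1] = -5 + 0 = -5) = -5 (attained at k = 2)
  C[2][2] = min over k of (A[2][0] + B[0][2] = 2 + -1 = 1, A[2][1] + B[1][2] = 3 + 5 = 8, A[2][2] + B[2][2] = -5 + 8 = 3) = 1 (attained at k = 0)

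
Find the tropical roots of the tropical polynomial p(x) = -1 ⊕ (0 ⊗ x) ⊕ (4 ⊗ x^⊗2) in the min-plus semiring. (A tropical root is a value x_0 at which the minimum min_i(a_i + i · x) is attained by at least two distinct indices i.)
Roots: {-4, -1}

Each tropical root is a break point of the lower envelope of the lines y = a_i + i · x (there are 3 lines, with slopes 0, 1, ..., 2). Only the lines that attain the minimum somewhere contribute to roots; other lines are dominated. Here the surviving (envelope) indices are i = 2, i = 1, i = 0.
Intersections between consecutive envelope lines give the roots: for adjacent envelope indices i < j the intersection is x = (a_i − a_j) / (j − i). Reading off the sorted break points: {-4, -1}.
Verification: at each break x_0, at least two indices attain the minimum of min_i(a_i + i · x_0).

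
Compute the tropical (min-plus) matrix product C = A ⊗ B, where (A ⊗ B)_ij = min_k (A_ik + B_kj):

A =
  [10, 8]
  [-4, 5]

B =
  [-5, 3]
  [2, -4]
A ⊗ B =
  [5, 4]
  [-9, -1]

Apply the min-plus product entry-by-entry:
  C[0][0] = min over k of (A[0][0] + B[0][0] = 10 + -5 = 5, A[0][1] + B[1][0] = 8 + 2 = 10) = 5 (attained at k = 0)
  C[0][1] = min over k of (A[0][0] + B[0][1] = 10 + 3 = 13, A[0][1] + B[1][1] = 8 + -4 = 4) = 4 (attained at k = 1)
  C[1][0] = min over k of (A[1][0] + B[0][0] = -4 + -5 = -9, A[1][1] + B[1][0] = 5 + 2 = 7) = -9 (attained at k = 0)
  C[1][1] = min over k of (A[1][0] + B[0][1] = -4 + 3 = -1, A[1][1] + B[1][1] = 5 + -4 = 1) = -1 (attained at k = 0)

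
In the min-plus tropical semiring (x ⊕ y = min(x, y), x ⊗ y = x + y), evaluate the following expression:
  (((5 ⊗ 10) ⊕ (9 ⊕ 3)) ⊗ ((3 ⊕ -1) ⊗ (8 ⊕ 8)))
(((5 ⊗ 10) ⊕ (9 ⊕ 3)) ⊗ ((3 ⊕ -1) ⊗ (8 ⊕ 8))) = 10

Expand innermost to outermost. Recall ⊕ takes the minimum of its arguments and ⊗ takes their sum. Working out the expression (((5 ⊗ 10) ⊕ (9 ⊕ 3)) ⊗ ((3 ⊕ -1) ⊗ (8 ⊕ 8))) gives 10.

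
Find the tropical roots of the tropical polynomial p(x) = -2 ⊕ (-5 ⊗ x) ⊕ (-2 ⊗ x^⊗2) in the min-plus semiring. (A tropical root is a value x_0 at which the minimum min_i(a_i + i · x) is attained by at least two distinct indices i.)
Roots: {-3, 3}

Each tropical root is a break point of the lower envelope of the lines y = a_i + i · x (there are 3 lines, with slopes 0, 1, ..., 2). Only the lines that attain the minimum somewhere contribute to roots; other lines are dominated. Here the surviving (envelope) indices are i = 2, i = 1, i = 0.
Intersections between consecutive envelope lines give the roots: for adjacent envelope indices i < j the intersection is x = (a_i − a_j) / (j − i). Reading off the sorted break points: {-3, 3}.
Verification: at each break x_0, at least two indices attain the minimum of min_i(a_i + i · x_0).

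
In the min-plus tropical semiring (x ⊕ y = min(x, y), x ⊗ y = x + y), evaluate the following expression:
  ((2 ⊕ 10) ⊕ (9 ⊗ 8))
((2 ⊕ 10) ⊕ (9 ⊗ 8)) = 2

Expand innermost to outermost. Recall ⊕ takes the minimum of its arguments and ⊗ takes their sum. Working out the expression ((2 ⊕ 10) ⊕ (9 ⊗ 8)) gives 2.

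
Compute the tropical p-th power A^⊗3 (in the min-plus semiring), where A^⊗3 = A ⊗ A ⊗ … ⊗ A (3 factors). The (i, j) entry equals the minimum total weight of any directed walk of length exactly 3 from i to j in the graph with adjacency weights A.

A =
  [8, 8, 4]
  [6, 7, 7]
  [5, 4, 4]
A^⊗3 =
  [13, 12, 12]
  [15, 14, 14]
  [13, 12, 12]

Each entry (A^⊗3)_ij equals the minimum over all length-3 walks i = v_0 → v_1 → … → v_3 = j of Σ_t A[v_t][v_{t+1}]. For example, for (i, j) = (0, 2) we minimise over 9 possible intermediate vertex sequences; the minimum is 12, attained along the walk 0 → 2 → 2 → 2.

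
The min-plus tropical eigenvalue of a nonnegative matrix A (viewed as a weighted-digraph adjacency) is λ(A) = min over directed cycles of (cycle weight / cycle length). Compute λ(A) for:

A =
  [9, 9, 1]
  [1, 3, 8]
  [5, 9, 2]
λ(A) = 2

Enumerate directed cycles and compute their means (weight / length). Sample:
  cycle 0 → 0: weight = 9, length = 1, mean = 9/1 ≈ 9.000
  cycle 1 → 1: weight = 3, length = 1, mean = 3/1 ≈ 3.000
  cycle 2 → 2: weight = 2, length = 1, mean = 2/1 ≈ 2.000
  cycle 0 → 1 → 0: weight = 10, length = 2, mean = 10/2 ≈ 5.000
  cycle 0 → 2 → 0: weight = 6, length = 2, mean = 6/2 ≈ 3.000
  cycle 1 → 0 → 1: weight = 10, length = 2, mean = 10/2 ≈ 5.000
Minimum mean = 2.000, attained e.g. along the cycle 2 → 2 with weight 2 and length 1. So λ(A) = 2/1 = 2.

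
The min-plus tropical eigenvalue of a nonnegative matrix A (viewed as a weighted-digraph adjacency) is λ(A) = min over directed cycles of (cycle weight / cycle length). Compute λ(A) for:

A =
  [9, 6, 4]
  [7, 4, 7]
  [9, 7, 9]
λ(A) = 4

Enumerate directed cycles and compute their means (weight / length). Sample:
  cycle 0 → 0: weight = 9, length = 1, mean = 9/1 ≈ 9.000
  cycle 1 → 1: weight = 4, length = 1, mean = 4/1 ≈ 4.000
  cycle 2 → 2: weight = 9, length = 1, mean = 9/1 ≈ 9.000
  cycle 0 → 1 → 0: weight = 13, length = 2, mean = 13/2 ≈ 6.500
  cycle 0 → 2 → 0: weight = 13, length = 2, mean = 13/2 ≈ 6.500
  cycle 1 → 0 → 1: weight = 13, length = 2, mean = 13/2 ≈ 6.500
Minimum mean = 4.000, attained e.g. along the cycle 1 → 1 with weight 4 and length 1. So λ(A) = 4/1 = 4.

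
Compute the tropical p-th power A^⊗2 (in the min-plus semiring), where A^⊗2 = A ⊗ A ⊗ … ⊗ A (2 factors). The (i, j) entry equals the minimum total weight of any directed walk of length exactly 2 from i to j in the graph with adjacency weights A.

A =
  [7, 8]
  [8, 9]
A^⊗2 =
  [14, 15]
  [15, 16]

Each entry (A^⊗2)_ij equals the minimum over all length-2 walks i = v_0 → v_1 → … → v_2 = j of Σ_t A[v_t][v_{t+1}]. For example, for (i, j) = (0, 1) we minimise over 2 possible intermediate vertex sequences; the minimum is 15, attained along the walk 0 → 0 → 1.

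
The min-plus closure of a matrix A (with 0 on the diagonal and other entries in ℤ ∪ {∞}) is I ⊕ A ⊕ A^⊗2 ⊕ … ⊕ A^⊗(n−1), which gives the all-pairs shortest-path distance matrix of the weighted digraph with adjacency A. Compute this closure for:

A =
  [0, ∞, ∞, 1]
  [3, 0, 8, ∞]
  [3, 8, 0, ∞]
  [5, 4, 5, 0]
Closure =
  [0, 5, 6, 1]
  [3, 0, 8, 4]
  [3, 8, 0, 4]
  [5, 4, 5, 0]

This is the Floyd-Warshall all-pairs shortest-path computation. For each intermediate vertex k = 0, 1, …, 3, update dist[i][j] ← min(dist[i][j], dist[i][k] + dist[k][j]). The final matrix gives, for each (i, j), the minimum total weight of any directed path from i to j (possibly empty when i = j).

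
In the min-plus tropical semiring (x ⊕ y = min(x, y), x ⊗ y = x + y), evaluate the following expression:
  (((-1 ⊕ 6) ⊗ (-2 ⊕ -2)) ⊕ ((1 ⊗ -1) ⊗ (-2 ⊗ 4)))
(((-1 ⊕ 6) ⊗ (-2 ⊕ -2)) ⊕ ((1 ⊗ -1) ⊗ (-2 ⊗ 4))) = -3

Expand innermost to outermost. Recall ⊕ takes the minimum of its arguments and ⊗ takes their sum. Working out the expression (((-1 ⊕ 6) ⊗ (-2 ⊕ -2)) ⊕ ((1 ⊗ -1) ⊗ (-2 ⊗ 4))) gives -3.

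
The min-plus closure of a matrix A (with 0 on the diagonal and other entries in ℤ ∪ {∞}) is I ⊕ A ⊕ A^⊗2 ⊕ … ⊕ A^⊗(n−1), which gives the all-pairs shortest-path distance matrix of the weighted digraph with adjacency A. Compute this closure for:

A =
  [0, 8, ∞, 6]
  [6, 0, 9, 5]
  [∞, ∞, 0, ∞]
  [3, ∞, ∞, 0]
Closure =
  [0, 8, 17, 6]
  [6, 0, 9, 5]
  [∞, ∞, 0, ∞]
  [3, 11, 20, 0]

This is the Floyd-Warshall all-pairs shortest-path computation. For each intermediate vertex k = 0, 1, …, 3, update dist[i][j] ← min(dist[i][j], dist[i][k] + dist[k][j]). The final matrix gives, for each (i, j), the minimum total weight of any directed path from i to j (possibly empty when i = j).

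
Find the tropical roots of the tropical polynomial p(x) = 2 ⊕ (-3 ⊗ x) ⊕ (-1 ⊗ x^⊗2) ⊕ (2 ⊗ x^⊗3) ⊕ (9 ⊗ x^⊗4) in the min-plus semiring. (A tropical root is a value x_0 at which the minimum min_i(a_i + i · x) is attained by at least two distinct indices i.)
Roots: {-7, -3, -2, 5}

Each tropical root is a break point of the lower envelope of the lines y = a_i + i · x (there are 5 lines, with slopes 0, 1, ..., 4). Only the lines that attain the minimum somewhere contribute to roots; other lines are dominated. Here the surviving (envelope) indices are i = 4, i = 3, i = 2, i = 1, i = 0.
Intersections between consecutive envelope lines give the roots: for adjacent envelope indices i < j the intersection is x = (a_i − a_j) / (j − i). Reading off the sorted break points: {-7, -3, -2, 5}.
Verification: at each break x_0, at least two indices attain the minimum of min_i(a_i + i · x_0).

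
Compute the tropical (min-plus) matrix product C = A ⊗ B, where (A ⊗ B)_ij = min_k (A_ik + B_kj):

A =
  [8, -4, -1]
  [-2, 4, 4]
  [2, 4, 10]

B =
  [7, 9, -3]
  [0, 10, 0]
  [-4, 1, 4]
A ⊗ B =
  [-5, 0, -4]
  [0, 5, -5]
  [4, 11, -1]

Apply the min-plus product entry-by-entry:
  C[0][0] = min over k of (A[0][0] + B[0][0] = 8 + 7 = 15, A[0][1] + B[1][0] = -4 + 0 = -4, A[0][2] + B[2][0] = -1 + -4 = -5) = -5 (attained at k = 2)
  C[0][1] = min over k of (A[0][0] + B[0][1] = 8 + 9 = 17, A[0][1] + B[1][1] = -4 + 10 = 6, A[0][2] + B[2][1] = -1 + 1 = 0) = 0 (attained at k = 2)
  C[0][2] = min over k of (A[0][0] + B[0][2] = 8 + -3 = 5, A[0][1] + B[1][2] = -4 + 0 = -4, A[0][2] + B[2][2] = -1 + 4 = 3) = -4 (attained at k = 1)
  C[1][0] = min over k of (A[1][0] + B[0][0] = -2 + 7 = 5, A[1][1] + B[1][0] = 4 + 0 = 4, A[1][2] + B[2][0] = 4 + -4 = 0) = 0 (attained at k = 2)
  C[1][1] = min over k of (A[1][0] + B[0][1] = -2 + 9 = 7, A[1][1] + B[1][1] = 4 + 10 = 14, A[1][2] + B[2][1] = 4 + 1 = 5) = 5 (attained at k = 2)
  C[1][2] = min over k of (A[1][0] + B[0][2] = -2 + -3 = -5, A[1][1] + B[1][2] = 4 + 0 = 4, A[1][2] + B[2][2] = 4 + 4 = 8) = -5 (attained at k = 0)
  C[2][0] = min over k of (A[2][0] + B[0][0] = 2 + 7 = 9, A[2][1] + B[1][0] = 4 + 0 = 4, A[2][2] + B[2][0] = 10 + -4 = 6) = 4 (attained at k = 1)
  C[2][1] = min over k of (A[2][0] + B[0][1] = 2 + 9 = 11, A[2][1] + B[1][1] = 4 + 10 = 14, A[2][2] + B[2][1] = 10 + 1 = 11) = 11 (attained at k = 0)
  C[2][2] = min over k of (A[2][0] + B[0][2] = 2 + -3 = -1, A[2][1] + B[1][2] = 4 + 0 = 4, A[2][2] + B[2][2] = 10 + 4 = 14) = -1 (attained at k = 0)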